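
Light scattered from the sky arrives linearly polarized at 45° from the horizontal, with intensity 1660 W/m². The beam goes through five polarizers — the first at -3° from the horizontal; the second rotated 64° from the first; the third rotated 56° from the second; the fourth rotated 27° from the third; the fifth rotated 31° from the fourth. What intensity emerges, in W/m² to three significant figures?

I₁ = 1660 W/m² · cos²(48°) = 743.2 W/m².
I₂ = I₁ · cos²(64°) = 743.2 · 0.1922 = 142.8 W/m².
I₃ = I₂ · cos²(56°) = 142.8 · 0.3127 = 44.66 W/m².
I₄ = I₃ · cos²(27°) = 44.66 · 0.7939 = 35.46 W/m².
I₅ = I₄ · cos²(31°) = 35.46 · 0.7347 = 26.05 W/m².

I ≈ 26.1 W/m²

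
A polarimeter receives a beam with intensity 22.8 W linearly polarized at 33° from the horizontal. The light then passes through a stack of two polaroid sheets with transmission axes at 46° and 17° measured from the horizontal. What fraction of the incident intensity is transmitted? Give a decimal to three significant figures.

I/I₀ ≈ 0.726

By Malus's law, I₁ = 22.8 W · cos²(13°) = 21.65 W.
I₂ = I₁ · cos²(29°) = 21.65 · 0.765 = 16.56 W.
Transmitted fraction = 0.7263.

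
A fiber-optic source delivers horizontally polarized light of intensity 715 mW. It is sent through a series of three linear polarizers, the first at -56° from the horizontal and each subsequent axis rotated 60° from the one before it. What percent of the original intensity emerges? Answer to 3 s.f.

I₁ = 715 mW · cos²(56°) = 223.6 mW.
I₂ = I₁ · cos²(60°) = 223.6 · 0.25 = 55.89 mW.
I₃ = I₂ · cos²(60°) = 55.89 · 0.25 = 13.97 mW.
That is 1.954% of the incident intensity.

≈ 1.95%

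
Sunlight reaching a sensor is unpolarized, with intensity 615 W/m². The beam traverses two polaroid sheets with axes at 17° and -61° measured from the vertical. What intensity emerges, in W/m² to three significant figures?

Unpolarized light through the first polarizer → I₁ = 615 W/m²/2 = 307.5 W/m², polarized at 17°.
I₂ = I₁ · cos²(78°) = 307.5 · 0.04323 = 13.29 W/m².

I ≈ 13.3 W/m²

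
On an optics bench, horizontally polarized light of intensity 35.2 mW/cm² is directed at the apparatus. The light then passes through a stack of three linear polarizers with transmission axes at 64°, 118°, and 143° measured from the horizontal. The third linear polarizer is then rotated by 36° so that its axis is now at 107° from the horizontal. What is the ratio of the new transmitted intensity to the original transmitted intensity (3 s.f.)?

I_new/I_old ≈ 1.17

Before rotation:
By Malus's law, I₁ = I₀ cos²(64° − 0°) = I₀ cos²(64°) = 0.1922 I₀.
I₂ = I₁ cos²(118° − 64°) = 0.1922 I₀ · cos²(54°) = 0.06639 I₀.
I₃ = I₂ cos²(143° − 118°) = 0.06639 I₀ · cos²(25°) = 0.05453 I₀.
After rotation:
I₁ = I₀ cos²(64° − 0°) = I₀ cos²(64°) = 0.1922 I₀.
I₂ = I₁ cos²(118° − 64°) = 0.1922 I₀ · cos²(54°) = 0.06639 I₀.
I₃ = I₂ cos²(107° − 118°) = 0.06639 I₀ · cos²(11°) = 0.06398 I₀.
Ratio = 0.06398 / 0.05453 = 1.173.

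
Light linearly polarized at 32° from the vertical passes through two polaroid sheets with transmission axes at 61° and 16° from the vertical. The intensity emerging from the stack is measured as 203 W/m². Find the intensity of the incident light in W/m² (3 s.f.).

I₀ ≈ 531 W/m²

I₁ = I₀ cos²(61° − 32°) = I₀ cos²(29°) = 0.765 I₀.
I₂ = I₁ cos²(16° − 61°) = 0.765 I₀ · cos²(45°) = 0.3825 I₀.
So 203 W/m² = 0.3825 I₀, giving I₀ = 203/0.3825 = 530.7 W/m².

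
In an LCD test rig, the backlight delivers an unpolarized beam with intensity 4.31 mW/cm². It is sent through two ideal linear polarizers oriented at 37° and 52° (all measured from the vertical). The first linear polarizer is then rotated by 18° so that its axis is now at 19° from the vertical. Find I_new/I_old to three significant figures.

I_new/I_old ≈ 0.754

Before rotation:
Unpolarized light through the first polarizer → I₁ = ½ I₀, now polarized at 37°.
I₂ = I₁ cos²(52° − 37°) = 0.5 I₀ · cos²(15°) = 0.4665 I₀.
After rotation:
Unpolarized light through the first polarizer → I₁ = ½ I₀, now polarized at 19°.
I₂ = I₁ cos²(52° − 19°) = 0.5 I₀ · cos²(33°) = 0.3517 I₀.
Ratio = 0.3517 / 0.4665 = 0.7539.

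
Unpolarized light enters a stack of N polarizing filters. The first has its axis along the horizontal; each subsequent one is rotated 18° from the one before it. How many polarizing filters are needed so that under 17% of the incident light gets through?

N = 12

First polarizer halves the unpolarized light: factor 1/2.
Each further stage multiplies by cos²(18°) = 0.9045.
After N polarizers: T = 0.5·0.9045^(N−1). Require T < 0.17 ⇒ N−1 > ln(0.17/0.5)/ln(0.9045) = 10.75, so N−1 ≥ 11 and N = 12.
Check: N=12 gives T = 0.1658 < 0.17; N=11 gives T = 0.1833.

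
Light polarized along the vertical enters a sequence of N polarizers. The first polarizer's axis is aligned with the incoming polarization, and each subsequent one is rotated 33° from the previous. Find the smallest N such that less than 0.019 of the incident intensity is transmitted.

First polarizer is aligned with the polarization: full transmission.
Each further stage multiplies by cos²(33°) = 0.7034.
After N polarizers: T = 0.7034^(N−1). Require T < 0.019 ⇒ N−1 > ln(0.019)/ln(0.7034) = 11.26, so N−1 ≥ 12 and N = 13.
Check: N=13 gives T = 0.01466 < 0.019; N=12 gives T = 0.02085.

N = 13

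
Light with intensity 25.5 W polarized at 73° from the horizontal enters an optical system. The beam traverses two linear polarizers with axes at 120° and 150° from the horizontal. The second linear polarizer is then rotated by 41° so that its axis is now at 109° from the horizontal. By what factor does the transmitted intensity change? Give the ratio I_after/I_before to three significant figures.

I_new/I_old ≈ 1.28

Before rotation:
By Malus's law, I₁ = I₀ cos²(120° − 73°) = I₀ cos²(47°) = 0.4651 I₀.
I₂ = I₁ cos²(150° − 120°) = 0.4651 I₀ · cos²(30°) = 0.3488 I₀.
After rotation:
I₁ = I₀ cos²(120° − 73°) = I₀ cos²(47°) = 0.4651 I₀.
I₂ = I₁ cos²(109° − 120°) = 0.4651 I₀ · cos²(11°) = 0.4482 I₀.
Ratio = 0.4482 / 0.3488 = 1.285.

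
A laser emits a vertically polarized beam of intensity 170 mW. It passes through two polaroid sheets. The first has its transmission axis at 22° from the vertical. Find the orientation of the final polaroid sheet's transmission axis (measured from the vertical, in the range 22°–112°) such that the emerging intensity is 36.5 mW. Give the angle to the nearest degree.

I₁ = I₀ cos²(22° − 0°) = I₀ cos²(22°) = 0.8597 I₀.
Target fraction: 36.5 / 170 mW = 0.2147 of I₀.
Need I₂/I₀ = 0.2147, so cos²(θ − 22°) = 0.2147 / 0.8597 = 0.2498.
θ − 22° = arccos(√0.2498) = 60.0°, giving θ ≈ 22 + 60.0 = 82.0°.

θ ≈ 82°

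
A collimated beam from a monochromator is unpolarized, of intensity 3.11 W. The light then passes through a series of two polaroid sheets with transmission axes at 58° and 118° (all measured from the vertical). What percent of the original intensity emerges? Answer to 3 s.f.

Unpolarized light through the first polarizer → I₁ = 3.11 W/2 = 1.555 W, polarized at 58°.
I₂ = I₁ · cos²(60°) = 1.555 · 0.25 = 0.3888 W.
That is 12.5% of the incident intensity.

≈ 12.5%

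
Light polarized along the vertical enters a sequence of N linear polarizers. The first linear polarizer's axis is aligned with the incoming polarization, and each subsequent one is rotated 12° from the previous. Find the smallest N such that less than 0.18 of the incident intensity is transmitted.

N = 40

First polarizer is aligned with the polarization: full transmission.
Each further stage multiplies by cos²(12°) = 0.9568.
After N polarizers: T = 0.9568^(N−1). Require T < 0.18 ⇒ N−1 > ln(0.18)/ln(0.9568) = 38.81, so N−1 ≥ 39 and N = 40.
Check: N=40 gives T = 0.1785 < 0.18; N=39 gives T = 0.1865.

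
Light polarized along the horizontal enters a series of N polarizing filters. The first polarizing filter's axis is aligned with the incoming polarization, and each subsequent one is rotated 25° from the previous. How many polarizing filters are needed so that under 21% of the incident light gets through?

N = 9

First polarizer is aligned with the polarization: full transmission.
Each further stage multiplies by cos²(25°) = 0.8214.
After N polarizers: T = 0.8214^(N−1). Require T < 0.21 ⇒ N−1 > ln(0.21)/ln(0.8214) = 7.93, so N−1 ≥ 8 and N = 9.
Check: N=9 gives T = 0.2072 < 0.21; N=8 gives T = 0.2523.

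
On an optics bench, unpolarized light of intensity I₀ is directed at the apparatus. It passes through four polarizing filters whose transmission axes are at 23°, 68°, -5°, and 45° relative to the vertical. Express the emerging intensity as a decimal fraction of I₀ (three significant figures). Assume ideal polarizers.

≈ 0.00883 I₀

Unpolarized light through the first polarizer → I₁ = ½ I₀, now polarized at 23°.
I₂ = I₁ cos²(68° − 23°) = 0.5 I₀ · cos²(45°) = 0.25 I₀.
I₃ = I₂ cos²(-5° − 68°) = 0.25 I₀ · cos²(73°) = 0.02137 I₀.
I₄ = I₃ cos²(45° + 5°) = 0.02137 I₀ · cos²(50°) = 0.00883 I₀.
Transmitted fraction = 0.00883.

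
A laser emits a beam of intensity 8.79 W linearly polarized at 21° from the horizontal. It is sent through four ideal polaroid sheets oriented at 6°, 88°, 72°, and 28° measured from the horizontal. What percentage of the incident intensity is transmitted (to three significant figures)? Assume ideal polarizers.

≈ 0.864%

By Malus's law, I₁ = 8.79 W · cos²(15°) = 8.201 W.
I₂ = I₁ · cos²(82°) = 8.201 · 0.01937 = 0.1588 W.
I₃ = I₂ · cos²(16°) = 0.1588 · 0.924 = 0.1468 W.
I₄ = I₃ · cos²(44°) = 0.1468 · 0.5174 = 0.07595 W.
That is 0.8641% of the incident intensity.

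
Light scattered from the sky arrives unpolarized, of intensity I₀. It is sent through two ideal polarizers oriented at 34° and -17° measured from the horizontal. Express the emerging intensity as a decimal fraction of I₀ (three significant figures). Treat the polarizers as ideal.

≈ 0.198 I₀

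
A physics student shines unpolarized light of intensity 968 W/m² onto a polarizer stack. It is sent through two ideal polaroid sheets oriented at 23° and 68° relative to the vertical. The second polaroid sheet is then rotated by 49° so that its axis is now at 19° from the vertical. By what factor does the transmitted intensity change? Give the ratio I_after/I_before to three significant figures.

I_new/I_old ≈ 1.99

Before rotation:
Unpolarized light through the first polarizer → I₁ = ½ I₀, now polarized at 23°.
I₂ = I₁ cos²(68° − 23°) = 0.5 I₀ · cos²(45°) = 0.25 I₀.
After rotation:
Unpolarized light through the first polarizer → I₁ = ½ I₀, now polarized at 23°.
I₂ = I₁ cos²(19° − 23°) = 0.5 I₀ · cos²(4°) = 0.4976 I₀.
Ratio = 0.4976 / 0.25 = 1.99.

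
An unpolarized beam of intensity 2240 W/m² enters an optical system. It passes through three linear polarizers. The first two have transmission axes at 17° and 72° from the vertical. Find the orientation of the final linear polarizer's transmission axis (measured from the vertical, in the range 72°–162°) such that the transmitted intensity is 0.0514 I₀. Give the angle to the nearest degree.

Unpolarized light through the first polarizer → I₁ = ½ I₀, now polarized at 17°.
I₂ = I₁ cos²(72° − 17°) = 0.5 I₀ · cos²(55°) = 0.1645 I₀.
Need I₃/I₀ = 0.0514, so cos²(θ − 72°) = 0.0514 / 0.1645 = 0.3125.
θ − 72° = arccos(√0.3125) = 56.0°, giving θ ≈ 72 + 56.0 = 128.0°.

θ ≈ 128°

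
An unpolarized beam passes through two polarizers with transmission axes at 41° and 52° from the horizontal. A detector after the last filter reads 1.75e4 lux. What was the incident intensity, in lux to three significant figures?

I₀ ≈ 3.63e4 lux

Unpolarized light through the first polarizer → I₁ = ½ I₀, now polarized at 41°.
I₂ = I₁ cos²(52° − 41°) = 0.5 I₀ · cos²(11°) = 0.4818 I₀.
So 1.75e4 lux = 0.4818 I₀, giving I₀ = 1.75e4/0.4818 = 3.632e+04 lux.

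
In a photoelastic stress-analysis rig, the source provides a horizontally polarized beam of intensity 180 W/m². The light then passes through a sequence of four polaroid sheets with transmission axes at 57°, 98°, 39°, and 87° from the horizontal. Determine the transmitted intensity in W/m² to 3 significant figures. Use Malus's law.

I ≈ 3.61 W/m²

By Malus's law, I₁ = 180 W/m² · cos²(57°) = 53.39 W/m².
I₂ = I₁ · cos²(41°) = 53.39 · 0.5696 = 30.41 W/m².
I₃ = I₂ · cos²(59°) = 30.41 · 0.2653 = 8.067 W/m².
I₄ = I₃ · cos²(48°) = 8.067 · 0.4477 = 3.612 W/m².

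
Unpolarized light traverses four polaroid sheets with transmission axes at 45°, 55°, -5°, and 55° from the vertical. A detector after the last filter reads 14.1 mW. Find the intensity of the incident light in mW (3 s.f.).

I₀ ≈ 465 mW

Unpolarized light through the first polarizer → I₁ = ½ I₀, now polarized at 45°.
I₂ = I₁ cos²(55° − 45°) = 0.5 I₀ · cos²(10°) = 0.4849 I₀.
I₃ = I₂ cos²(-5° − 55°) = 0.4849 I₀ · cos²(60°) = 0.1212 I₀.
I₄ = I₃ cos²(55° + 5°) = 0.1212 I₀ · cos²(60°) = 0.03031 I₀.
So 14.1 mW = 0.03031 I₀, giving I₀ = 14.1/0.03031 = 465.2 mW.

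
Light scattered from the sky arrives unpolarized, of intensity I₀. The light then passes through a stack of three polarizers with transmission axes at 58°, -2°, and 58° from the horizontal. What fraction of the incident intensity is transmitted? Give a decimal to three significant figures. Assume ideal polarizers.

≈ 0.0313 I₀

Unpolarized light through the first polarizer → I₁ = ½ I₀, now polarized at 58°.
I₂ = I₁ cos²(-2° − 58°) = 0.5 I₀ · cos²(60°) = 0.125 I₀.
I₃ = I₂ cos²(58° + 2°) = 0.125 I₀ · cos²(60°) = 0.03125 I₀.
Transmitted fraction = 0.03125.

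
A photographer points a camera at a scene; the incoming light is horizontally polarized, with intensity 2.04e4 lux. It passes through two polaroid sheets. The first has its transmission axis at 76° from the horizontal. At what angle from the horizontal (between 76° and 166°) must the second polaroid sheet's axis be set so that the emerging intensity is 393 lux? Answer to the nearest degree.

By Malus's law, I₁ = I₀ cos²(76° − 0°) = I₀ cos²(76°) = 0.05853 I₀.
Target fraction: 393 / 2.04e4 lux = 0.01926 of I₀.
Need I₂/I₀ = 0.01926, so cos²(θ − 76°) = 0.01926 / 0.05853 = 0.3292.
θ − 76° = arccos(√0.3292) = 55.0°, giving θ ≈ 76 + 55.0 = 131.0°.

θ ≈ 131°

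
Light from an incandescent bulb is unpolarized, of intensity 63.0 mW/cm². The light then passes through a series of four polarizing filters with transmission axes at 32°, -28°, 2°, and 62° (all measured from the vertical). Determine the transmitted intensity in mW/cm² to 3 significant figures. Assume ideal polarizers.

I ≈ 1.48 mW/cm²

Unpolarized light through the first polarizer → I₁ = 63.0 mW/cm²/2 = 31.5 mW/cm², polarized at 32°.
I₂ = I₁ · cos²(60°) = 31.5 · 0.25 = 7.875 mW/cm².
I₃ = I₂ · cos²(30°) = 7.875 · 0.75 = 5.906 mW/cm².
I₄ = I₃ · cos²(60°) = 5.906 · 0.25 = 1.477 mW/cm².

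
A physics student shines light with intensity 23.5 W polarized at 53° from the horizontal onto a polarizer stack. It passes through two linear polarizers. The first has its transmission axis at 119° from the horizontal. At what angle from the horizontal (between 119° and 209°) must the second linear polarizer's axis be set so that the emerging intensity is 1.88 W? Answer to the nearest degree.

By Malus's law, I₁ = I₀ cos²(119° − 53°) = I₀ cos²(66°) = 0.1654 I₀.
Target fraction: 1.88 / 23.5 W = 0.08 of I₀.
Need I₂/I₀ = 0.08, so cos²(θ − 119°) = 0.08 / 0.1654 = 0.4836.
θ − 119° = arccos(√0.4836) = 45.9°, giving θ ≈ 119 + 45.9 = 164.9°.

θ ≈ 165°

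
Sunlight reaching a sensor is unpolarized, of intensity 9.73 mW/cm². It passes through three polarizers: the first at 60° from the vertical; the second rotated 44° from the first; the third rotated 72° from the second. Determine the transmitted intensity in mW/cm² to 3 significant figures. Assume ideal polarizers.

Unpolarized light through the first polarizer → I₁ = 9.73 mW/cm²/2 = 4.865 mW/cm², polarized at 60°.
I₂ = I₁ · cos²(44°) = 4.865 · 0.5174 = 2.517 mW/cm².
I₃ = I₂ · cos²(72°) = 2.517 · 0.09549 = 0.2404 mW/cm².

I ≈ 0.240 mW/cm²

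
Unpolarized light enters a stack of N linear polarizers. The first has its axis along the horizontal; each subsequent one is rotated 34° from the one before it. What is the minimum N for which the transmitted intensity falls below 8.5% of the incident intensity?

First polarizer halves the unpolarized light: factor 1/2.
Each further stage multiplies by cos²(34°) = 0.6873.
After N polarizers: T = 0.5·0.6873^(N−1). Require T < 0.085 ⇒ N−1 > ln(0.085/0.5)/ln(0.6873) = 4.73, so N−1 ≥ 5 and N = 6.
Check: N=6 gives T = 0.07669 < 0.085; N=5 gives T = 0.1116.

N = 6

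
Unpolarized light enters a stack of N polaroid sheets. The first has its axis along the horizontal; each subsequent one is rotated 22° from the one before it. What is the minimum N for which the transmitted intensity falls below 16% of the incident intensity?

N = 9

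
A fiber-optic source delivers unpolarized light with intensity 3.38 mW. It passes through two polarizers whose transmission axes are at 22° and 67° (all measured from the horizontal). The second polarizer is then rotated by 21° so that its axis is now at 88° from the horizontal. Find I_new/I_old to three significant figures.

I_new/I_old ≈ 0.331

Before rotation:
Unpolarized light through the first polarizer → I₁ = ½ I₀, now polarized at 22°.
I₂ = I₁ cos²(67° − 22°) = 0.5 I₀ · cos²(45°) = 0.25 I₀.
After rotation:
Unpolarized light through the first polarizer → I₁ = ½ I₀, now polarized at 22°.
I₂ = I₁ cos²(88° − 22°) = 0.5 I₀ · cos²(66°) = 0.08272 I₀.
Ratio = 0.08272 / 0.25 = 0.3309.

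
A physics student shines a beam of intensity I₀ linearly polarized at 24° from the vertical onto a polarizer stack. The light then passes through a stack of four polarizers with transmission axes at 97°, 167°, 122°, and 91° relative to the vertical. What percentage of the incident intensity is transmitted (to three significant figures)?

By Malus's law, I₁ = I₀ cos²(97° − 24°) = I₀ cos²(73°) = 0.08548 I₀.
I₂ = I₁ cos²(167° − 97°) = 0.08548 I₀ · cos²(70°) = 0.009999 I₀.
I₃ = I₂ cos²(122° − 167°) = 0.009999 I₀ · cos²(45°) = 0.005 I₀.
I₄ = I₃ cos²(91° − 122°) = 0.005 I₀ · cos²(31°) = 0.003673 I₀.
That is 0.3673% of the incident intensity.

≈ 0.367%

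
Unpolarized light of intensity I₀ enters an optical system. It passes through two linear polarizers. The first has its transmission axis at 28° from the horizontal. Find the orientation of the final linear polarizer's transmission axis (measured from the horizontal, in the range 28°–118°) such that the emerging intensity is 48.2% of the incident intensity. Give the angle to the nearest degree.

θ ≈ 39°

Unpolarized light through the first polarizer → I₁ = ½ I₀, now polarized at 28°.
Need I₂/I₀ = 0.482, so cos²(θ − 28°) = 0.482 / 0.5 = 0.964.
θ − 28° = arccos(√0.964) = 10.9°, giving θ ≈ 28 + 10.9 = 38.9°.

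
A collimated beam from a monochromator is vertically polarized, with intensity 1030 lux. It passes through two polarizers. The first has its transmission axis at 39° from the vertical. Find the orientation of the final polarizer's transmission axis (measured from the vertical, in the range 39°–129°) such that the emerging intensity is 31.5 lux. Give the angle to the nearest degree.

θ ≈ 116°

By Malus's law, I₁ = I₀ cos²(39° − 0°) = I₀ cos²(39°) = 0.604 I₀.
Target fraction: 31.5 / 1030 lux = 0.03058 of I₀.
Need I₂/I₀ = 0.03058, so cos²(θ − 39°) = 0.03058 / 0.604 = 0.05064.
θ − 39° = arccos(√0.05064) = 77.0°, giving θ ≈ 39 + 77.0 = 116.0°.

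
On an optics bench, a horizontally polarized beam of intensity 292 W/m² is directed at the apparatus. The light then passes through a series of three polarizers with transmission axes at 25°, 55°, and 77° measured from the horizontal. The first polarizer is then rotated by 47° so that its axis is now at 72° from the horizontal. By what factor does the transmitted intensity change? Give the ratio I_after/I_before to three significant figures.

Before rotation:
I₁ = I₀ cos²(25° − 0°) = I₀ cos²(25°) = 0.8214 I₀.
I₂ = I₁ cos²(55° − 25°) = 0.8214 I₀ · cos²(30°) = 0.616 I₀.
I₃ = I₂ cos²(77° − 55°) = 0.616 I₀ · cos²(22°) = 0.5296 I₀.
After rotation:
I₁ = I₀ cos²(72° − 0°) = I₀ cos²(72°) = 0.09549 I₀.
I₂ = I₁ cos²(55° − 72°) = 0.09549 I₀ · cos²(17°) = 0.08733 I₀.
I₃ = I₂ cos²(77° − 55°) = 0.08733 I₀ · cos²(22°) = 0.07507 I₀.
Ratio = 0.07507 / 0.5296 = 0.1418.

I_new/I_old ≈ 0.142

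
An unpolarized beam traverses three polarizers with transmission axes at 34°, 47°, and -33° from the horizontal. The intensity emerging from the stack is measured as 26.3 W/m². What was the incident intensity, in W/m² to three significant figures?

Unpolarized light through the first polarizer → I₁ = ½ I₀, now polarized at 34°.
I₂ = I₁ cos²(47° − 34°) = 0.5 I₀ · cos²(13°) = 0.4747 I₀.
I₃ = I₂ cos²(-33° − 47°) = 0.4747 I₀ · cos²(80°) = 0.01431 I₀.
So 26.3 W/m² = 0.01431 I₀, giving I₀ = 26.3/0.01431 = 1837 W/m².

I₀ ≈ 1840 W/m²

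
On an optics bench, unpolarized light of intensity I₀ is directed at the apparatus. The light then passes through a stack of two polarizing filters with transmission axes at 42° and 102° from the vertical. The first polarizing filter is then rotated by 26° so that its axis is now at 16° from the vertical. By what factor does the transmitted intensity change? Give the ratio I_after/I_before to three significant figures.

I_new/I_old ≈ 0.0195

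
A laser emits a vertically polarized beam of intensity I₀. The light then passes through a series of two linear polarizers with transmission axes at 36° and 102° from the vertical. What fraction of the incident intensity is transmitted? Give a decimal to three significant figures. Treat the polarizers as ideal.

≈ 0.108 I₀

By Malus's law, I₁ = I₀ cos²(36° − 0°) = I₀ cos²(36°) = 0.6545 I₀.
I₂ = I₁ cos²(102° − 36°) = 0.6545 I₀ · cos²(66°) = 0.1083 I₀.
Transmitted fraction = 0.1083.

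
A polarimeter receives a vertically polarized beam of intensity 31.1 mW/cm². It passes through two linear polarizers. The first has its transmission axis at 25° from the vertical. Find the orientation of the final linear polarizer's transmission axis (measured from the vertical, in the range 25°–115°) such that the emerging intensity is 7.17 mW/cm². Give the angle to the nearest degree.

By Malus's law, I₁ = I₀ cos²(25° − 0°) = I₀ cos²(25°) = 0.8214 I₀.
Target fraction: 7.17 / 31.1 mW/cm² = 0.2305 of I₀.
Need I₂/I₀ = 0.2305, so cos²(θ − 25°) = 0.2305 / 0.8214 = 0.2807.
θ − 25° = arccos(√0.2807) = 58.0°, giving θ ≈ 25 + 58.0 = 83.0°.

θ ≈ 83°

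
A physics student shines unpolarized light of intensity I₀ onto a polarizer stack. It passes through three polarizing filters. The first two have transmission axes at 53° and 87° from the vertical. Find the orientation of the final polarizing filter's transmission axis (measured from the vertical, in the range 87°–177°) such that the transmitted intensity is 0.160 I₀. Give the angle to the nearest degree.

Unpolarized light through the first polarizer → I₁ = ½ I₀, now polarized at 53°.
I₂ = I₁ cos²(87° − 53°) = 0.5 I₀ · cos²(34°) = 0.3437 I₀.
Need I₃/I₀ = 0.16, so cos²(θ − 87°) = 0.16 / 0.3437 = 0.4656.
θ − 87° = arccos(√0.4656) = 47.0°, giving θ ≈ 87 + 47.0 = 134.0°.

θ ≈ 134°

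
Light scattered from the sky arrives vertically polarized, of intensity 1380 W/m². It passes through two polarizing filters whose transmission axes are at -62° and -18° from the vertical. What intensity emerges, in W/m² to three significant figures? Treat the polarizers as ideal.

By Malus's law, I₁ = 1380 W/m² · cos²(62°) = 304.2 W/m².
I₂ = I₁ · cos²(44°) = 304.2 · 0.5174 = 157.4 W/m².

I ≈ 157 W/m²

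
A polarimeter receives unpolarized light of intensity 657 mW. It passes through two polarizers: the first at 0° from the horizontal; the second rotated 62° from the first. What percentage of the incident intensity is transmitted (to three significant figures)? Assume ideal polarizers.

≈ 11.0%

Unpolarized light through the first polarizer → I₁ = 657 mW/2 = 328.5 mW, polarized at 0°.
I₂ = I₁ · cos²(62°) = 328.5 · 0.2204 = 72.4 mW.
That is 11.02% of the incident intensity.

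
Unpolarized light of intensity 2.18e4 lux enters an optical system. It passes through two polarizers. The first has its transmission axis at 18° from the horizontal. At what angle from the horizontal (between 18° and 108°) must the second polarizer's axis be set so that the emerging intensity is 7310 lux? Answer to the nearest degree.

θ ≈ 53°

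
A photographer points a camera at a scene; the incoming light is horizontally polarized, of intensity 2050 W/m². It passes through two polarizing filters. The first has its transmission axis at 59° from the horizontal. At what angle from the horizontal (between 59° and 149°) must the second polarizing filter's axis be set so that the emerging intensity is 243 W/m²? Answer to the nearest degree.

θ ≈ 107°

I₁ = I₀ cos²(59° − 0°) = I₀ cos²(59°) = 0.2653 I₀.
Target fraction: 243 / 2050 W/m² = 0.1185 of I₀.
Need I₂/I₀ = 0.1185, so cos²(θ − 59°) = 0.1185 / 0.2653 = 0.4469.
θ − 59° = arccos(√0.4469) = 48.1°, giving θ ≈ 59 + 48.1 = 107.1°.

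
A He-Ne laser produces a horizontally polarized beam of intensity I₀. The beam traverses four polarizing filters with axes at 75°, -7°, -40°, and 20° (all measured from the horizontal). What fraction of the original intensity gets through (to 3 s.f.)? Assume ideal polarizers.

By Malus's law, I₁ = I₀ cos²(75° − 0°) = I₀ cos²(75°) = 0.06699 I₀.
I₂ = I₁ cos²(-7° − 75°) = 0.06699 I₀ · cos²(82°) = 0.001297 I₀.
I₃ = I₂ cos²(-40° + 7°) = 0.001297 I₀ · cos²(33°) = 0.0009126 I₀.
I₄ = I₃ cos²(20° + 40°) = 0.0009126 I₀ · cos²(60°) = 0.0002282 I₀.
Transmitted fraction = 0.0002282.

≈ 0.000228 I₀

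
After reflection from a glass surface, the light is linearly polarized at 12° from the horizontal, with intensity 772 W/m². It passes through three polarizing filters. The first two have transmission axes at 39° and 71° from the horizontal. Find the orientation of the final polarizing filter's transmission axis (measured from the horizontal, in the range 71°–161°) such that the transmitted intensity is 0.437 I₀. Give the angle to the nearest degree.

By Malus's law, I₁ = I₀ cos²(39° − 12°) = I₀ cos²(27°) = 0.7939 I₀.
I₂ = I₁ cos²(71° − 39°) = 0.7939 I₀ · cos²(32°) = 0.571 I₀.
Need I₃/I₀ = 0.437, so cos²(θ − 71°) = 0.437 / 0.571 = 0.7654.
θ − 71° = arccos(√0.7654) = 29.0°, giving θ ≈ 71 + 29.0 = 100.0°.

θ ≈ 100°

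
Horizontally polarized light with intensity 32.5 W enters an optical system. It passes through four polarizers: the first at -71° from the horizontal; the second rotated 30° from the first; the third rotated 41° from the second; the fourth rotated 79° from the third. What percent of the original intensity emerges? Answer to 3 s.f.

≈ 0.165%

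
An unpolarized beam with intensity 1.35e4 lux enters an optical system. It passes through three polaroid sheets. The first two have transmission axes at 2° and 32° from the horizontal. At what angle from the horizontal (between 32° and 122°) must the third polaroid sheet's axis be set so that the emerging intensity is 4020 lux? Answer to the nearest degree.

Unpolarized light through the first polarizer → I₁ = ½ I₀, now polarized at 2°.
I₂ = I₁ cos²(32° − 2°) = 0.5 I₀ · cos²(30°) = 0.375 I₀.
Target fraction: 4020 / 1.35e4 lux = 0.2978 of I₀.
Need I₃/I₀ = 0.2978, so cos²(θ − 32°) = 0.2978 / 0.375 = 0.7941.
θ − 32° = arccos(√0.7941) = 27.0°, giving θ ≈ 32 + 27.0 = 59.0°.

θ ≈ 59°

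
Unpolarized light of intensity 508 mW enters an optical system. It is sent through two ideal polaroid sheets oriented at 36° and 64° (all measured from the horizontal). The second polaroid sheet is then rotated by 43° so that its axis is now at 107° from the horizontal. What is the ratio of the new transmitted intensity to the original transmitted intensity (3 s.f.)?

Before rotation:
Unpolarized light through the first polarizer → I₁ = ½ I₀, now polarized at 36°.
I₂ = I₁ cos²(64° − 36°) = 0.5 I₀ · cos²(28°) = 0.3898 I₀.
After rotation:
Unpolarized light through the first polarizer → I₁ = ½ I₀, now polarized at 36°.
I₂ = I₁ cos²(107° − 36°) = 0.5 I₀ · cos²(71°) = 0.053 I₀.
Ratio = 0.053 / 0.3898 = 0.136.

I_new/I_old ≈ 0.136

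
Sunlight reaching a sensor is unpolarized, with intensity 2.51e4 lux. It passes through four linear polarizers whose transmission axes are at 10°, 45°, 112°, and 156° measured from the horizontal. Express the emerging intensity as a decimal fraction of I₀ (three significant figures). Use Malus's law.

I/I₀ ≈ 0.0265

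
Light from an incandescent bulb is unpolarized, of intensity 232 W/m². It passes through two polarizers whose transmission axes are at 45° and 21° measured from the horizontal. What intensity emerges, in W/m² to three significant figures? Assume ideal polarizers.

I ≈ 96.8 W/m²

Unpolarized light through the first polarizer → I₁ = 232 W/m²/2 = 116 W/m², polarized at 45°.
I₂ = I₁ · cos²(24°) = 116 · 0.8346 = 96.81 W/m².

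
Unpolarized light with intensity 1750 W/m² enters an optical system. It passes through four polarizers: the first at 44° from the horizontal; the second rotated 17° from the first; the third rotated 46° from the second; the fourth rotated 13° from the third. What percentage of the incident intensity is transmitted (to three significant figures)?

Unpolarized light through the first polarizer → I₁ = 1750 W/m²/2 = 875 W/m², polarized at 44°.
I₂ = I₁ · cos²(17°) = 875 · 0.9145 = 800.2 W/m².
I₃ = I₂ · cos²(46°) = 800.2 · 0.4826 = 386.1 W/m².
I₄ = I₃ · cos²(13°) = 386.1 · 0.9494 = 366.6 W/m².
That is 20.95% of the incident intensity.

≈ 20.9%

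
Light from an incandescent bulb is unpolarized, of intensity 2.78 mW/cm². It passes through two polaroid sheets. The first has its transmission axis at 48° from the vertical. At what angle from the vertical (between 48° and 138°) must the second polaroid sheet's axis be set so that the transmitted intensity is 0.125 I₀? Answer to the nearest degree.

θ ≈ 108°

Unpolarized light through the first polarizer → I₁ = ½ I₀, now polarized at 48°.
Need I₂/I₀ = 0.125, so cos²(θ − 48°) = 0.125 / 0.5 = 0.25.
θ − 48° = arccos(√0.25) = 60.0°, giving θ ≈ 48 + 60.0 = 108.0°.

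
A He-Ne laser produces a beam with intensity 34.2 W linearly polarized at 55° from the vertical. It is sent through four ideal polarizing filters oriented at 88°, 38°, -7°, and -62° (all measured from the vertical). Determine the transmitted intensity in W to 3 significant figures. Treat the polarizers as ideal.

I ≈ 1.63 W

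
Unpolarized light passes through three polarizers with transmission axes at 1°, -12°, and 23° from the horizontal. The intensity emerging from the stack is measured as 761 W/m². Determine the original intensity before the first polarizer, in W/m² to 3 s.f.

I₀ ≈ 2390 W/m²

Unpolarized light through the first polarizer → I₁ = ½ I₀, now polarized at 1°.
I₂ = I₁ cos²(-12° − 1°) = 0.5 I₀ · cos²(13°) = 0.4747 I₀.
I₃ = I₂ cos²(23° + 12°) = 0.4747 I₀ · cos²(35°) = 0.3185 I₀.
So 761 W/m² = 0.3185 I₀, giving I₀ = 761/0.3185 = 2389 W/m².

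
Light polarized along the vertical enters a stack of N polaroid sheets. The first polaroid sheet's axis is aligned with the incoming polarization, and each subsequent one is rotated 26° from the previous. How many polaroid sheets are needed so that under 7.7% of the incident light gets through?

N = 14

First polarizer is aligned with the polarization: full transmission.
Each further stage multiplies by cos²(26°) = 0.8078.
After N polarizers: T = 0.8078^(N−1). Require T < 0.077 ⇒ N−1 > ln(0.077)/ln(0.8078) = 12.01, so N−1 ≥ 13 and N = 14.
Check: N=14 gives T = 0.0624 < 0.077; N=13 gives T = 0.07724.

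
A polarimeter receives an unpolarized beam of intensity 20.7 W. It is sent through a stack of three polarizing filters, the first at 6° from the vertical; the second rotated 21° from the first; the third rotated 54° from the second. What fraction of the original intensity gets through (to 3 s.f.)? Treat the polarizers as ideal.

I/I₀ ≈ 0.151

Unpolarized light through the first polarizer → I₁ = 20.7 W/2 = 10.35 W, polarized at 6°.
I₂ = I₁ · cos²(21°) = 10.35 · 0.8716 = 9.021 W.
I₃ = I₂ · cos²(54°) = 9.021 · 0.3455 = 3.117 W.
Transmitted fraction = 0.1506.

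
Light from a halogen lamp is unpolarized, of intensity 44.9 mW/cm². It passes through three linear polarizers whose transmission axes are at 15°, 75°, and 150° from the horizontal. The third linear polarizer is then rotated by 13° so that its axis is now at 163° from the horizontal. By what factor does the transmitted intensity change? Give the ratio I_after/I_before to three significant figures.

I_new/I_old ≈ 0.0182

Before rotation:
Unpolarized light through the first polarizer → I₁ = ½ I₀, now polarized at 15°.
I₂ = I₁ cos²(75° − 15°) = 0.5 I₀ · cos²(60°) = 0.125 I₀.
I₃ = I₂ cos²(150° − 75°) = 0.125 I₀ · cos²(75°) = 0.008373 I₀.
After rotation:
Unpolarized light through the first polarizer → I₁ = ½ I₀, now polarized at 15°.
I₂ = I₁ cos²(75° − 15°) = 0.5 I₀ · cos²(60°) = 0.125 I₀.
I₃ = I₂ cos²(163° − 75°) = 0.125 I₀ · cos²(88°) = 0.0001522 I₀.
Ratio = 0.0001522 / 0.008373 = 0.01818.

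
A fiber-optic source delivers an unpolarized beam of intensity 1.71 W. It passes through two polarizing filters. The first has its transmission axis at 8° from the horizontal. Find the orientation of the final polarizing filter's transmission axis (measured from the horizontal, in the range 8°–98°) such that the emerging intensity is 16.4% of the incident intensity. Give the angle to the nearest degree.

Unpolarized light through the first polarizer → I₁ = ½ I₀, now polarized at 8°.
Need I₂/I₀ = 0.164, so cos²(θ − 8°) = 0.164 / 0.5 = 0.328.
θ − 8° = arccos(√0.328) = 55.1°, giving θ ≈ 8 + 55.1 = 63.1°.

θ ≈ 63°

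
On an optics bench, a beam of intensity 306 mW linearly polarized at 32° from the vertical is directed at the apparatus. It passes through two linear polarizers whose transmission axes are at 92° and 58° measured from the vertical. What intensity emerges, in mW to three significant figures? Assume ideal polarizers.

I ≈ 52.6 mW

By Malus's law, I₁ = 306 mW · cos²(60°) = 76.5 mW.
I₂ = I₁ · cos²(34°) = 76.5 · 0.6873 = 52.58 mW.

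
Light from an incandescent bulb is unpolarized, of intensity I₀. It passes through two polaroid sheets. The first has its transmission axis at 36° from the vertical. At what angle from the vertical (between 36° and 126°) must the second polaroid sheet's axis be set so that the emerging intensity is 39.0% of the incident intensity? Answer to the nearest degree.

Unpolarized light through the first polarizer → I₁ = ½ I₀, now polarized at 36°.
Need I₂/I₀ = 0.39, so cos²(θ − 36°) = 0.39 / 0.5 = 0.78.
θ − 36° = arccos(√0.78) = 28.0°, giving θ ≈ 36 + 28.0 = 64.0°.

θ ≈ 64°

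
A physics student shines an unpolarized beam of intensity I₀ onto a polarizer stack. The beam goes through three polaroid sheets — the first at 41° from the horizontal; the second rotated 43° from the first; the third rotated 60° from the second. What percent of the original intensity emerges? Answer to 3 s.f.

≈ 6.69%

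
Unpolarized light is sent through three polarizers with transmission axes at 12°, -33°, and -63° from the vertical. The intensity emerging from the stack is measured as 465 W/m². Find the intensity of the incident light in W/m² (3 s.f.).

Unpolarized light through the first polarizer → I₁ = ½ I₀, now polarized at 12°.
I₂ = I₁ cos²(-33° − 12°) = 0.5 I₀ · cos²(45°) = 0.25 I₀.
I₃ = I₂ cos²(-63° + 33°) = 0.25 I₀ · cos²(30°) = 0.1875 I₀.
So 465 W/m² = 0.1875 I₀, giving I₀ = 465/0.1875 = 2480 W/m².

I₀ ≈ 2480 W/m²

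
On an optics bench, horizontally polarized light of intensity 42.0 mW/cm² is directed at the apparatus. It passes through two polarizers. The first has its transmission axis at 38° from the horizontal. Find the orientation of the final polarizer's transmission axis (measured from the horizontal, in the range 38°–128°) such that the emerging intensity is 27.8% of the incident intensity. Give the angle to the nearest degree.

By Malus's law, I₁ = I₀ cos²(38° − 0°) = I₀ cos²(38°) = 0.621 I₀.
Need I₂/I₀ = 0.278, so cos²(θ − 38°) = 0.278 / 0.621 = 0.4477.
θ − 38° = arccos(√0.4477) = 48.0°, giving θ ≈ 38 + 48.0 = 86.0°.

θ ≈ 86°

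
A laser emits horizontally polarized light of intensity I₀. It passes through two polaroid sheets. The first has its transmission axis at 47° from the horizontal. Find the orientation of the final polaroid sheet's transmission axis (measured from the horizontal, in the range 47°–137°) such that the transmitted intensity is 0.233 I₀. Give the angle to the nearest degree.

θ ≈ 92°

By Malus's law, I₁ = I₀ cos²(47° − 0°) = I₀ cos²(47°) = 0.4651 I₀.
Need I₂/I₀ = 0.233, so cos²(θ − 47°) = 0.233 / 0.4651 = 0.5009.
θ − 47° = arccos(√0.5009) = 44.9°, giving θ ≈ 47 + 44.9 = 91.9°.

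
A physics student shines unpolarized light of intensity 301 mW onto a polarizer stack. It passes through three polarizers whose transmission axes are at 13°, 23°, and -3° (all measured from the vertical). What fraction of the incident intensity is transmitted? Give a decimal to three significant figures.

Unpolarized light through the first polarizer → I₁ = 301 mW/2 = 150.5 mW, polarized at 13°.
I₂ = I₁ · cos²(10°) = 150.5 · 0.9698 = 146 mW.
I₃ = I₂ · cos²(26°) = 146 · 0.8078 = 117.9 mW.
Transmitted fraction = 0.3917.

I/I₀ ≈ 0.392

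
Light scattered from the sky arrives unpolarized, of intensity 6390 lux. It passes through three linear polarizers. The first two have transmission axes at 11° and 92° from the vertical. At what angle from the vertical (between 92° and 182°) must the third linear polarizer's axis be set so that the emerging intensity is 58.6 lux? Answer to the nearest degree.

Unpolarized light through the first polarizer → I₁ = ½ I₀, now polarized at 11°.
I₂ = I₁ cos²(92° − 11°) = 0.5 I₀ · cos²(81°) = 0.01224 I₀.
Target fraction: 58.6 / 6390 lux = 0.009171 of I₀.
Need I₃/I₀ = 0.009171, so cos²(θ − 92°) = 0.009171 / 0.01224 = 0.7495.
θ − 92° = arccos(√0.7495) = 30.0°, giving θ ≈ 92 + 30.0 = 122.0°.

θ ≈ 122°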